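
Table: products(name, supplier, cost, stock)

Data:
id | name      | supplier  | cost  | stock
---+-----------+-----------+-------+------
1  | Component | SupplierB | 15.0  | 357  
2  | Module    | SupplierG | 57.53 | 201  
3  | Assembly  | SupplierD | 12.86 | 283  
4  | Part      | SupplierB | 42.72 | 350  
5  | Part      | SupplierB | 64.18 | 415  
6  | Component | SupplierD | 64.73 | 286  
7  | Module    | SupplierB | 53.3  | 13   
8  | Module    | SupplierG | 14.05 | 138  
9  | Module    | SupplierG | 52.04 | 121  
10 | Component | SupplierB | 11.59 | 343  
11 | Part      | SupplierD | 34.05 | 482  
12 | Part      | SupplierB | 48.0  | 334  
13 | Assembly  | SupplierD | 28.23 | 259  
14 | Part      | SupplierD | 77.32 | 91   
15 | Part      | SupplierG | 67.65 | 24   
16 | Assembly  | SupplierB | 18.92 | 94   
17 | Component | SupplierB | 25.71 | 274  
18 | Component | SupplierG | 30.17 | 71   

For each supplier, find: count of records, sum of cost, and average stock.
SELECT supplier,
       COUNT(*) as cnt,
       SUM(cost) as total_cost,
       AVG(stock) as avg_stock
FROM products
GROUP BY supplier

Result:
  SupplierB: 8 records, 279.42 total cost, 272.50 avg stock
  SupplierD: 5 records, 217.19 total cost, 280.20 avg stock
  SupplierG: 5 records, 221.44 total cost, 111.00 avg stock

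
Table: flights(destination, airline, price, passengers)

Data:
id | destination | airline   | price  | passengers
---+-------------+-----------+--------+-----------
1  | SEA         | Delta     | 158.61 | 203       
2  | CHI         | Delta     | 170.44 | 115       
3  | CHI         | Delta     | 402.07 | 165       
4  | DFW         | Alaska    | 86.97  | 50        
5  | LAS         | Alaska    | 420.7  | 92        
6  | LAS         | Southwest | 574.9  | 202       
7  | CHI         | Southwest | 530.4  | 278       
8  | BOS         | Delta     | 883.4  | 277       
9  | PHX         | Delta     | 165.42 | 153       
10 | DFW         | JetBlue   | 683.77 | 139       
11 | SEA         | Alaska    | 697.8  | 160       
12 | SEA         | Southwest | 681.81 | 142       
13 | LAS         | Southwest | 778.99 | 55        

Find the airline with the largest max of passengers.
SELECT airline, MAX(passengers) as val
FROM flights
GROUP BY airline
ORDER BY val DESC
LIMIT 1

Result: Southwest with max(passengers) = 278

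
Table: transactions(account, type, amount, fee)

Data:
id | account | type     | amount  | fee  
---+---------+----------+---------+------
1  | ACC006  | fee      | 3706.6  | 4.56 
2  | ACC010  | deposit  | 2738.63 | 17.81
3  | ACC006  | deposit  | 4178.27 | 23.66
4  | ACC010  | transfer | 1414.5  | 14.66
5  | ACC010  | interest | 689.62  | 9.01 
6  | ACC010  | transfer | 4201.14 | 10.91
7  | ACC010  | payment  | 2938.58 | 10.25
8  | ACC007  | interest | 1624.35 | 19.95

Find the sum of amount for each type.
SELECT type, SUM(amount) as result
FROM transactions
GROUP BY type

Result:
  deposit: 6916.90
  fee: 3706.60
  interest: 2313.97
  payment: 2938.58
  transfer: 5615.64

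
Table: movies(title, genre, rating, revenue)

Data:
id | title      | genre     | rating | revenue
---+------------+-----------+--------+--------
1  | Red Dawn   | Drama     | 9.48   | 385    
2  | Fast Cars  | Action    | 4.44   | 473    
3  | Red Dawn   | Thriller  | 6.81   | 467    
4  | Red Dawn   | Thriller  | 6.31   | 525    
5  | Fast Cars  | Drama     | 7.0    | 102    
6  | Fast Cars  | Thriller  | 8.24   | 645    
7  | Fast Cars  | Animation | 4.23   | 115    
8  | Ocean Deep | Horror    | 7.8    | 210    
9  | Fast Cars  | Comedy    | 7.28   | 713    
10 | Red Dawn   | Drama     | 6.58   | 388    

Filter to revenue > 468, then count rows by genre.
SELECT genre, COUNT(*)
FROM movies
WHERE revenue > 468
GROUP BY genre

Note: WHERE filters rows before grouping.

Result:
  Action: 1
  Comedy: 1
  Thriller: 2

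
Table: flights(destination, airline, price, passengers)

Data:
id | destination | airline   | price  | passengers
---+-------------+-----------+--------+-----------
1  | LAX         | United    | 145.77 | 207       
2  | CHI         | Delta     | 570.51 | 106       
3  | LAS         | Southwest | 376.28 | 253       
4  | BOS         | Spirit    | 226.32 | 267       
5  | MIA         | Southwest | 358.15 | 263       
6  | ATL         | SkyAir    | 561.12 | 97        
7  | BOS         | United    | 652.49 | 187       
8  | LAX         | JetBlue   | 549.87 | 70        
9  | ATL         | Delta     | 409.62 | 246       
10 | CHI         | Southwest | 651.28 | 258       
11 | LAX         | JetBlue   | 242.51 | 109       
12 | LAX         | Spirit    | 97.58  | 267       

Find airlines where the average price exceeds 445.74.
SELECT airline, AVG(price)
FROM flights
GROUP BY airline
HAVING AVG(price) > 445.74

Result:
  Delta: avg=490.07
  SkyAir: avg=561.12
  Southwest: avg=461.90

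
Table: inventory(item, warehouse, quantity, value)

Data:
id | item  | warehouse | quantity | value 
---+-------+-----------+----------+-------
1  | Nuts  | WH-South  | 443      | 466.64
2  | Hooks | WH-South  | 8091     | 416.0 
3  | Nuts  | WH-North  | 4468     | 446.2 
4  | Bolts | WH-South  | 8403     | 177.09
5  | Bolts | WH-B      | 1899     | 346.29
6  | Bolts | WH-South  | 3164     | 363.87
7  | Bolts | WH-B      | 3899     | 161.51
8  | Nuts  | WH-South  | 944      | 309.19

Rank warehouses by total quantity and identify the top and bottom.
SELECT warehouse, SUM(quantity)
FROM inventory
GROUP BY warehouse
ORDER BY SUM(quantity)

All groups:
  WH-North: 4468
  WH-B: 5798
  WH-South: 21045

Highest: WH-South (21045)
Lowest: WH-North (4468)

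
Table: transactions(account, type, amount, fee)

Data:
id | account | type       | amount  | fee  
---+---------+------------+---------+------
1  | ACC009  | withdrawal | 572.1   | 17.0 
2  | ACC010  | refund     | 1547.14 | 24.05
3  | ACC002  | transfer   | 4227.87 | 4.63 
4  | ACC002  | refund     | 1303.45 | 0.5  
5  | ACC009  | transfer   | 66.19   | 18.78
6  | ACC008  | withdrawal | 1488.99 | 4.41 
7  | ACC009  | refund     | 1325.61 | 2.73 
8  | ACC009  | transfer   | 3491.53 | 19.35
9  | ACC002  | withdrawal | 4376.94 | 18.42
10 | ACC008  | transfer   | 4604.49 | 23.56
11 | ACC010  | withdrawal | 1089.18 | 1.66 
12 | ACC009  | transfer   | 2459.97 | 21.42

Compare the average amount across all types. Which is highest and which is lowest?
SELECT type, AVG(amount)
FROM transactions
GROUP BY type
ORDER BY AVG(amount)

All groups:
  refund: 1392.07
  withdrawal: 1881.80
  transfer: 2970.01

Highest: transfer (2970.01)
Lowest: refund (1392.07)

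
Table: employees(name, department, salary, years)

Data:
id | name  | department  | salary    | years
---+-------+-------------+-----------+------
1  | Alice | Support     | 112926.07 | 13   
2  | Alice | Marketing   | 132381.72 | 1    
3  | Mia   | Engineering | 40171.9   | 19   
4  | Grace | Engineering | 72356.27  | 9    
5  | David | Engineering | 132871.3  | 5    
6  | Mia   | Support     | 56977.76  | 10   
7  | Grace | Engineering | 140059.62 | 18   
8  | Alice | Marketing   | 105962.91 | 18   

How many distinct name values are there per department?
SELECT department, COUNT(DISTINCT name)
FROM employees
GROUP BY department

Result:
  Engineering: 3 distinct
  Marketing: 1 distinct
  Support: 2 distinct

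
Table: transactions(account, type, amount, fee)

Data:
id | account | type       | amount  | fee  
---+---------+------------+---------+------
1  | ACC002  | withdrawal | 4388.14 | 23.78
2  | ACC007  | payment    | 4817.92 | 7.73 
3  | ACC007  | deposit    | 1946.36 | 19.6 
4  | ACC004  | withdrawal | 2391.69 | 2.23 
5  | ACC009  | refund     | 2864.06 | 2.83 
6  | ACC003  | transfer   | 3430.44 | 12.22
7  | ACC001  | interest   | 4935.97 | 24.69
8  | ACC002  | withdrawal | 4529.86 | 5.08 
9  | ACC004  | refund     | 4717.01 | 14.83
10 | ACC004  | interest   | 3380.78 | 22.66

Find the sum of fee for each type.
SELECT type, SUM(fee) as result
FROM transactions
GROUP BY type

Result:
  deposit: 19.60
  interest: 47.35
  payment: 7.73
  refund: 17.66
  transfer: 12.22
  withdrawal: 31.09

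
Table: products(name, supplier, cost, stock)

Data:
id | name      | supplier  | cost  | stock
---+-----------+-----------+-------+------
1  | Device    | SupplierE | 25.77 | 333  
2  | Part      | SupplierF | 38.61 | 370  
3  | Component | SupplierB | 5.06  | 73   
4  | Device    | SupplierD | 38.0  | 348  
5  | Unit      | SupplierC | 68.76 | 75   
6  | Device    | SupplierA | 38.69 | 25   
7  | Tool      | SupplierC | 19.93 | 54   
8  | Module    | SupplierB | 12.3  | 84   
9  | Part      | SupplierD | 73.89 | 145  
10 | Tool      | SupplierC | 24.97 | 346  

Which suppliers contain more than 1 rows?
SELECT supplier, COUNT(*) as cnt
FROM products
GROUP BY supplier
HAVING COUNT(*) > 1

Result:
  SupplierB: 2
  SupplierC: 3
  SupplierD: 2

Note: HAVING filters groups after aggregation, WHERE filters rows before.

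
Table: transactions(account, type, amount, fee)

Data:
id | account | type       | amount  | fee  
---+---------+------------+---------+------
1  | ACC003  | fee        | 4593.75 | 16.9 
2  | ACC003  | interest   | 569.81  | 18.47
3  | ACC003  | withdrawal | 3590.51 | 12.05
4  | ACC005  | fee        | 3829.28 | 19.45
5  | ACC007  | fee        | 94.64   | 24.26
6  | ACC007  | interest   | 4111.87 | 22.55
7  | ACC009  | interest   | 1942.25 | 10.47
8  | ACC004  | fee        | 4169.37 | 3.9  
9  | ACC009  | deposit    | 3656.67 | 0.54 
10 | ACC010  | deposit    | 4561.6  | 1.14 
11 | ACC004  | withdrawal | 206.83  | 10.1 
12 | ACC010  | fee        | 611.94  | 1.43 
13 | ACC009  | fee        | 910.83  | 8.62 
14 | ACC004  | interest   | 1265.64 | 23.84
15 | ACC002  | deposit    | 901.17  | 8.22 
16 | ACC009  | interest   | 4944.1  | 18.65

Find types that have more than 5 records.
SELECT type, COUNT(*) as cnt
FROM transactions
GROUP BY type
HAVING COUNT(*) > 5

Result:
  fee: 6

Note: HAVING filters groups after aggregation, WHERE filters rows before.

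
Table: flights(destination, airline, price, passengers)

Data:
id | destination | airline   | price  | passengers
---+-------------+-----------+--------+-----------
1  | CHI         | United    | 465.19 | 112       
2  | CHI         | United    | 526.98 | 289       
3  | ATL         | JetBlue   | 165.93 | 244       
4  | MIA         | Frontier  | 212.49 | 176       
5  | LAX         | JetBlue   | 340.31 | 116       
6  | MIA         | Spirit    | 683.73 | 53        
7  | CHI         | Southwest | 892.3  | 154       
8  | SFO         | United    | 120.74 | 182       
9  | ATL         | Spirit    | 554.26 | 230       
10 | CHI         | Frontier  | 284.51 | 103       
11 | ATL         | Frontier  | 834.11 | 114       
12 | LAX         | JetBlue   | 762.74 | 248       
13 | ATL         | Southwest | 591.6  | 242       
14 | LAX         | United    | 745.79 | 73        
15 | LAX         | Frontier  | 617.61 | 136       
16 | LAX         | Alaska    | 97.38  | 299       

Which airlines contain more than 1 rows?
SELECT airline, COUNT(*) as cnt
FROM flights
GROUP BY airline
HAVING COUNT(*) > 1

Result:
  Frontier: 4
  JetBlue: 3
  Southwest: 2
  Spirit: 2
  United: 4

Note: HAVING filters groups after aggregation, WHERE filters rows before.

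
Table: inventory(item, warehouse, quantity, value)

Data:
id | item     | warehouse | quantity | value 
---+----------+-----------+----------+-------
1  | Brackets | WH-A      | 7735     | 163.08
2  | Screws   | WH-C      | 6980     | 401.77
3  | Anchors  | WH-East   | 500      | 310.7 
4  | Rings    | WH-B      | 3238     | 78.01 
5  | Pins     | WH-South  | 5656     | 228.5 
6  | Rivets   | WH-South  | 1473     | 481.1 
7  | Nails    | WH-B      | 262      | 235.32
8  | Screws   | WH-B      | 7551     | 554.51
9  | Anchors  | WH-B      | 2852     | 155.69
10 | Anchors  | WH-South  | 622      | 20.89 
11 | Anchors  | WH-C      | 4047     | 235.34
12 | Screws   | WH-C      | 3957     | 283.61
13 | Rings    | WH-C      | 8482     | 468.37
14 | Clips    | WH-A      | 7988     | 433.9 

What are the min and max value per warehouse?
SELECT warehouse, MIN(value), MAX(value)
FROM inventory
GROUP BY warehouse

Result:
  WH-A: min=163.08, max=433.90
  WH-B: min=78.01, max=554.51
  WH-C: min=235.34, max=468.37
  WH-East: min=310.70, max=310.70
  WH-South: min=20.89, max=481.10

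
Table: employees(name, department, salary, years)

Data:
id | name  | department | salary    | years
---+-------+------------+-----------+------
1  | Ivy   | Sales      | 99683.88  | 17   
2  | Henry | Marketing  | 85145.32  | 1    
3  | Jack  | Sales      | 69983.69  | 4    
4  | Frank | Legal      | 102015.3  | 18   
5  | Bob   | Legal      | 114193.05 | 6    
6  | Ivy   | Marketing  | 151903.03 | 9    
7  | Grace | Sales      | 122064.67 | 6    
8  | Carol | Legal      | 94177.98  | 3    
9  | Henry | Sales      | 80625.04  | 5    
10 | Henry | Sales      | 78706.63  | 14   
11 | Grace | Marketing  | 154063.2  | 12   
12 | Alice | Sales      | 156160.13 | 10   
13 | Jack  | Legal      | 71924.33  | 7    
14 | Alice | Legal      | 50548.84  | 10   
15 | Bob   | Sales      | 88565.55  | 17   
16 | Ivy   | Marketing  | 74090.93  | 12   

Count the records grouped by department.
SELECT department, COUNT(*) as count
FROM employees
GROUP BY department

Result:
  Legal: 5
  Marketing: 4
  Sales: 7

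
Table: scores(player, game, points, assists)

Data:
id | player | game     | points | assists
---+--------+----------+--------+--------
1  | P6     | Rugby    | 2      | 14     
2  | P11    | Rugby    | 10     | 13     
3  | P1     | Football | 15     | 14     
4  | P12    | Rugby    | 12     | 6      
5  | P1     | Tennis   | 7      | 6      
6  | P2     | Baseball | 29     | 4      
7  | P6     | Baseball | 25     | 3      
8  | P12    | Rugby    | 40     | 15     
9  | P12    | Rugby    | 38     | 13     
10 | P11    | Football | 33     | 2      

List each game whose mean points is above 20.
SELECT game, AVG(points)
FROM scores
GROUP BY game
HAVING AVG(points) > 20

Result:
  Baseball: avg=27.00
  Football: avg=24.00
  Rugby: avg=20.40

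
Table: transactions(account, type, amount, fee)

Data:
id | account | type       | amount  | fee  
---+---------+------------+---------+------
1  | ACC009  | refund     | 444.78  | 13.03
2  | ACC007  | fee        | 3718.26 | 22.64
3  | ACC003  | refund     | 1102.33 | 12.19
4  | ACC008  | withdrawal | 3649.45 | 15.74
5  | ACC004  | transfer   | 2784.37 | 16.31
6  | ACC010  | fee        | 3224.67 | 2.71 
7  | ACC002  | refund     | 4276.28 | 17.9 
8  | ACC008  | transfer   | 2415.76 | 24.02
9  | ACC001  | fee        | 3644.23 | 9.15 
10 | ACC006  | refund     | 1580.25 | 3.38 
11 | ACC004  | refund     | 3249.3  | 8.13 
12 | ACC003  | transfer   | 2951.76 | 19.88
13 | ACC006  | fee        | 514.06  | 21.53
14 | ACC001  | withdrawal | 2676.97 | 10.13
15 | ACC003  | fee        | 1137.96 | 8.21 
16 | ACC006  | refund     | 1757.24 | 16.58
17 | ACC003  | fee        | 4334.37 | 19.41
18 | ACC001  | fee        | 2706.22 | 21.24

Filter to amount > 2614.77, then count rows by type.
SELECT type, COUNT(*)
FROM transactions
WHERE amount > 2614.77
GROUP BY type

Note: WHERE filters rows before grouping.

Result:
  fee: 5
  refund: 2
  transfer: 2
  withdrawal: 2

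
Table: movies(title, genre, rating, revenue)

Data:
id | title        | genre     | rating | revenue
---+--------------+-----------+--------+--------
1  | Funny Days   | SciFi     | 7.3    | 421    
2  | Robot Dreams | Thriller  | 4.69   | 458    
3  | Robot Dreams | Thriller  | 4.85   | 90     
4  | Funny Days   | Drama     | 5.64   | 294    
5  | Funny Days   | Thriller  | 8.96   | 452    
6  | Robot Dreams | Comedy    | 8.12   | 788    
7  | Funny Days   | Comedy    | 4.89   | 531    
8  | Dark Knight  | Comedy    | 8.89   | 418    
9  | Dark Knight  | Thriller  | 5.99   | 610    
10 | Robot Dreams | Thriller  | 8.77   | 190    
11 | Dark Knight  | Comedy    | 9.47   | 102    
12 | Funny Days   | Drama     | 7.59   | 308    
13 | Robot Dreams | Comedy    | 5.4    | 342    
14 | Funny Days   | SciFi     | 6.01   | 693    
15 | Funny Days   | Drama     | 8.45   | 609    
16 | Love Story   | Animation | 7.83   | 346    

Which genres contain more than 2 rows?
SELECT genre, COUNT(*) as cnt
FROM movies
GROUP BY genre
HAVING COUNT(*) > 2

Result:
  Comedy: 5
  Drama: 3
  Thriller: 5

Note: HAVING filters groups after aggregation, WHERE filters rows before.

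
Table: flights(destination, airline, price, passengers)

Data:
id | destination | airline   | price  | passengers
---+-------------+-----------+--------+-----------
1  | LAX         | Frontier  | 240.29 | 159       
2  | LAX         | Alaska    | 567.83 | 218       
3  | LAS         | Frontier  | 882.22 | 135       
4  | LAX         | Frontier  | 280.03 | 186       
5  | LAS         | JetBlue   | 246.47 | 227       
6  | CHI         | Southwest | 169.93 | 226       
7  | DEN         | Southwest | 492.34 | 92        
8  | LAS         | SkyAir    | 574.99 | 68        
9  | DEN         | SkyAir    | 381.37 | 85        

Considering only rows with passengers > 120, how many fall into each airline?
SELECT airline, COUNT(*)
FROM flights
WHERE passengers > 120
GROUP BY airline

Note: WHERE filters rows before grouping.

Result:
  Alaska: 1
  Frontier: 3
  JetBlue: 1
  Southwest: 1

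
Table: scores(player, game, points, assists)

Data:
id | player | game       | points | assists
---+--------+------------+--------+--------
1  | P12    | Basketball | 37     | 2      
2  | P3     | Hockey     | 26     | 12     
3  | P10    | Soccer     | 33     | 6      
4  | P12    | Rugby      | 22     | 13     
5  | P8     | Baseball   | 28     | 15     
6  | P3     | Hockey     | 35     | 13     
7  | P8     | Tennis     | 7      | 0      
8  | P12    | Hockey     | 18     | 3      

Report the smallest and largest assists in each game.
SELECT game, MIN(assists), MAX(assists)
FROM scores
GROUP BY game

Result:
  Baseball: min=15, max=15
  Basketball: min=2, max=2
  Hockey: min=3, max=13
  Rugby: min=13, max=13
  Soccer: min=6, max=6
  Tennis: min=0, max=0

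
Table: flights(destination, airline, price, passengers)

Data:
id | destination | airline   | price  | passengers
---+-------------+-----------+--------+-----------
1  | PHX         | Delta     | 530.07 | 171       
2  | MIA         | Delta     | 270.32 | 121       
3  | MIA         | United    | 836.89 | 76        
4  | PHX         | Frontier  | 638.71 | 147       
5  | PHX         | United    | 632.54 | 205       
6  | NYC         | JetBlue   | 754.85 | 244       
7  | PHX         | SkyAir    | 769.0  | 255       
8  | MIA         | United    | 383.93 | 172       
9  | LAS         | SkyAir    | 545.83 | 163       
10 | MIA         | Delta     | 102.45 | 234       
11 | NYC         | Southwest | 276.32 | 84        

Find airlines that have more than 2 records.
SELECT airline, COUNT(*) as cnt
FROM flights
GROUP BY airline
HAVING COUNT(*) > 2

Result:
  Delta: 3
  United: 3

Note: HAVING filters groups after aggregation, WHERE filters rows before.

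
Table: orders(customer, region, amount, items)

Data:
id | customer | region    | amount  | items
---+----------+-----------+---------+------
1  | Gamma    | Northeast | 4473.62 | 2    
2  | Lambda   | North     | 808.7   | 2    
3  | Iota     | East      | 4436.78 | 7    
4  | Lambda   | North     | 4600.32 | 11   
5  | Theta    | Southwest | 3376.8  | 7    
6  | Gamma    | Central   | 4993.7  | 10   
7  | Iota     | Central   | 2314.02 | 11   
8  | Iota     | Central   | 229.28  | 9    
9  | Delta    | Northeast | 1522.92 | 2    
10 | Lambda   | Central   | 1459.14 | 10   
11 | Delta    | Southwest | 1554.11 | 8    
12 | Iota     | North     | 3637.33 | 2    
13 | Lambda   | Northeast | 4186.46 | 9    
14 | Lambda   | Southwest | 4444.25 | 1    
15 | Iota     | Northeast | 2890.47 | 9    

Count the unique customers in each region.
SELECT region, COUNT(DISTINCT customer)
FROM orders
GROUP BY region

Result:
  Central: 3 distinct
  East: 1 distinct
  North: 2 distinct
  Northeast: 4 distinct
  Southwest: 3 distinct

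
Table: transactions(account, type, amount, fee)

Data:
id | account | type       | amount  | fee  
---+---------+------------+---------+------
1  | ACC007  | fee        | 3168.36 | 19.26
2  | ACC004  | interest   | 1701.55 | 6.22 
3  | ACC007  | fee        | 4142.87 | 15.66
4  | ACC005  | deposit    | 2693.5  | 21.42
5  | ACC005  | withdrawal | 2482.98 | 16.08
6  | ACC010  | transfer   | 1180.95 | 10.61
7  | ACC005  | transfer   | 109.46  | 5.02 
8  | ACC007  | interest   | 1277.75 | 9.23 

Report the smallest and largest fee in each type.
SELECT type, MIN(fee), MAX(fee)
FROM transactions
GROUP BY type

Result:
  deposit: min=21.42, max=21.42
  fee: min=15.66, max=19.26
  interest: min=6.22, max=9.23
  transfer: min=5.02, max=10.61
  withdrawal: min=16.08, max=16.08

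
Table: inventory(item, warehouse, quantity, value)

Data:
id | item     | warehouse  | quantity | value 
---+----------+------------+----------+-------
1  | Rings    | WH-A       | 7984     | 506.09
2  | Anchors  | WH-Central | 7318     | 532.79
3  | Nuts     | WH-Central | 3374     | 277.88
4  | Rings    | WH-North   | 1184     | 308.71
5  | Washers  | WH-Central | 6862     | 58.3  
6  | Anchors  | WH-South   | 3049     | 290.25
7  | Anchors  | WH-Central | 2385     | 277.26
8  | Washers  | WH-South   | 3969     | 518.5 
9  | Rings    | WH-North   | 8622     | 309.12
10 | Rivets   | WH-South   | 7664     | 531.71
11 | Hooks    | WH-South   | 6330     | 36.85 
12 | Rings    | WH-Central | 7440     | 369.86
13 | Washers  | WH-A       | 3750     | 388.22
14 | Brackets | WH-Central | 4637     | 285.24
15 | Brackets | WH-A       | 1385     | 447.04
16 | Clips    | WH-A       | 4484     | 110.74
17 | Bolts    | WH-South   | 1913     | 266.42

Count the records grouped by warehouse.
SELECT warehouse, COUNT(*) as count
FROM inventory
GROUP BY warehouse

Result:
  WH-A: 4
  WH-Central: 6
  WH-North: 2
  WH-South: 5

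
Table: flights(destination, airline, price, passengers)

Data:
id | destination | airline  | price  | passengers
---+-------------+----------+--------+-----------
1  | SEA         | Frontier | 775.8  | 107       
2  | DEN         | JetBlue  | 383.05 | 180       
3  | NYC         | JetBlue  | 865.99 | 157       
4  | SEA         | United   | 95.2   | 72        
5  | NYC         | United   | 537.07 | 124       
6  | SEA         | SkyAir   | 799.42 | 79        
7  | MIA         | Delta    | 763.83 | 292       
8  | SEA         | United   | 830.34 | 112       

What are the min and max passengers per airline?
SELECT airline, MIN(passengers), MAX(passengers)
FROM flights
GROUP BY airline

Result:
  Delta: min=292, max=292
  Frontier: min=107, max=107
  JetBlue: min=157, max=180
  SkyAir: min=79, max=79
  United: min=72, max=124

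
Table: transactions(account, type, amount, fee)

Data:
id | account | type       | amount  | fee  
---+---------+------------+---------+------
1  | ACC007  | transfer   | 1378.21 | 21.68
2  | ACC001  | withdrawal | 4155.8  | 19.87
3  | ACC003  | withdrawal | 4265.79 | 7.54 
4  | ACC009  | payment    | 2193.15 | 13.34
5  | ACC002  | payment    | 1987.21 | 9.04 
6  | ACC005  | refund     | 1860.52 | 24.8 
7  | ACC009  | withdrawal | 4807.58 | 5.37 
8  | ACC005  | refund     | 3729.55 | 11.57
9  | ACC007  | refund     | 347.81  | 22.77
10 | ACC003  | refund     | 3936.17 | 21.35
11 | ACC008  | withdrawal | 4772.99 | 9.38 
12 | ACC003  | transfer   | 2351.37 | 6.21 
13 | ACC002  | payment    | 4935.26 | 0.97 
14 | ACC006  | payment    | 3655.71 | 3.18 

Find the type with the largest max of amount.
SELECT type, MAX(amount) as val
FROM transactions
GROUP BY type
ORDER BY val DESC
LIMIT 1

Result: payment with max(amount) = 4935.26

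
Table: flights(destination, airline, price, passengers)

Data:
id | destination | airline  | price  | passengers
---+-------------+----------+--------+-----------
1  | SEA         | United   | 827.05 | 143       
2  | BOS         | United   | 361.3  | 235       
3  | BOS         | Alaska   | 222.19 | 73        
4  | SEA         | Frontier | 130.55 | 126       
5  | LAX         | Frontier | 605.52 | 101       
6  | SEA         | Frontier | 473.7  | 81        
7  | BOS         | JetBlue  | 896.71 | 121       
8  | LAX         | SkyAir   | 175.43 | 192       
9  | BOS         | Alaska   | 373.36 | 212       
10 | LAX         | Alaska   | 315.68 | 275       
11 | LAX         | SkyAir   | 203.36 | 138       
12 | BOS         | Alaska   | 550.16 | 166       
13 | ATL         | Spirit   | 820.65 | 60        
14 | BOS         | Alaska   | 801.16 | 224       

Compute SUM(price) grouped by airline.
SELECT airline, SUM(price) as result
FROM flights
GROUP BY airline

Result:
  Alaska: 2262.55
  Frontier: 1209.77
  JetBlue: 896.71
  SkyAir: 378.79
  Spirit: 820.65
  United: 1188.35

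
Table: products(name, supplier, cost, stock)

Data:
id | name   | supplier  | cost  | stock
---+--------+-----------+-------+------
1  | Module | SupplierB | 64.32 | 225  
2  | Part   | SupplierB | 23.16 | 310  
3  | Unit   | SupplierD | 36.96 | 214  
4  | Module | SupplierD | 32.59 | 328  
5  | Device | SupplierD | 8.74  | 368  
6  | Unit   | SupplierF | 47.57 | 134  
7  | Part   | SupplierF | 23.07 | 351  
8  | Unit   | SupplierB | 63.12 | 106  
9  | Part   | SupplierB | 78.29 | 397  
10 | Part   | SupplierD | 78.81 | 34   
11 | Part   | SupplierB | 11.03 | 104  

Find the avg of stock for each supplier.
SELECT supplier, AVG(stock) as result
FROM products
GROUP BY supplier

Result:
  SupplierB: 228.40
  SupplierD: 236.00
  SupplierF: 242.50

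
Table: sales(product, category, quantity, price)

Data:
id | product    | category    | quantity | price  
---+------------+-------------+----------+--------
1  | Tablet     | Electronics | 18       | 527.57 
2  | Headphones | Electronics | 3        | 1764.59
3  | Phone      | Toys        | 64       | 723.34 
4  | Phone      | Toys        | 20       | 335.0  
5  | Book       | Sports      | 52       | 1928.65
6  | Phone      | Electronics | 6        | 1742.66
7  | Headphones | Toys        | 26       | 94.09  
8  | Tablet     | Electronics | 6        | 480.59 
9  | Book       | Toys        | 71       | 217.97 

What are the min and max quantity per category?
SELECT category, MIN(quantity), MAX(quantity)
FROM sales
GROUP BY category

Result:
  Electronics: min=3, max=18
  Sports: min=52, max=52
  Toys: min=20, max=71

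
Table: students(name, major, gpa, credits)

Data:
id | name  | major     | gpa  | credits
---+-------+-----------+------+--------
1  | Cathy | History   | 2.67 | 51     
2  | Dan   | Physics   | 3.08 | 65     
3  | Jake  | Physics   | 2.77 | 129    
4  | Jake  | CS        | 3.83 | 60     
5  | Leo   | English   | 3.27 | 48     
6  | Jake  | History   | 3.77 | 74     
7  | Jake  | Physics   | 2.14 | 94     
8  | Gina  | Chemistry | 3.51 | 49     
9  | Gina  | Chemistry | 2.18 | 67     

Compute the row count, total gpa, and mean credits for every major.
SELECT major,
       COUNT(*) as cnt,
       SUM(gpa) as total_gpa,
       AVG(credits) as avg_credits
FROM students
GROUP BY major

Result:
  CS: 1 records, 3.83 total gpa, 60.00 avg credits
  Chemistry: 2 records, 5.69 total gpa, 58.00 avg credits
  English: 1 records, 3.27 total gpa, 48.00 avg credits
  History: 2 records, 6.44 total gpa, 62.50 avg credits
  Physics: 3 records, 7.99 total gpa, 96.00 avg credits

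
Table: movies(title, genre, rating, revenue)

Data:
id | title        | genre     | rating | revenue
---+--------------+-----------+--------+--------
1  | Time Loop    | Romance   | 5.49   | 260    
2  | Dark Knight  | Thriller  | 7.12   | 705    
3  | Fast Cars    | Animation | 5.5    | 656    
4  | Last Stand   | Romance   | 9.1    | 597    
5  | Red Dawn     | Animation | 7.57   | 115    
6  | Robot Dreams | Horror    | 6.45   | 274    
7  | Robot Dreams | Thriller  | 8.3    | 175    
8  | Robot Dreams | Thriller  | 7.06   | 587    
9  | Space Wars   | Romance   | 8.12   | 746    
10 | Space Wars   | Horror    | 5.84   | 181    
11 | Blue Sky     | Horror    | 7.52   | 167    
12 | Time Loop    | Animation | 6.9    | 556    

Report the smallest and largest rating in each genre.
SELECT genre, MIN(rating), MAX(rating)
FROM movies
GROUP BY genre

Result:
  Animation: min=5.50, max=7.57
  Horror: min=5.84, max=7.52
  Romance: min=5.49, max=9.10
  Thriller: min=7.06, max=8.30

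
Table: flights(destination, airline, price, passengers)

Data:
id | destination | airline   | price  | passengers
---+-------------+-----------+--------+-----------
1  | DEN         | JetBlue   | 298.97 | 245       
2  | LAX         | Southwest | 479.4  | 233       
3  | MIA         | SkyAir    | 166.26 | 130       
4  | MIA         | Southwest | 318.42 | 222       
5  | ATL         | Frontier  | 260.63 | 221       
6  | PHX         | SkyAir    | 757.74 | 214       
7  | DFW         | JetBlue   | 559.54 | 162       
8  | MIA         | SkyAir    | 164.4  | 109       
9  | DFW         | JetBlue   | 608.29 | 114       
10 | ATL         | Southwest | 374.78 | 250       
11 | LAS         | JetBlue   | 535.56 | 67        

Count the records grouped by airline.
SELECT airline, COUNT(*) as count
FROM flights
GROUP BY airline

Result:
  Frontier: 1
  JetBlue: 4
  SkyAir: 3
  Southwest: 3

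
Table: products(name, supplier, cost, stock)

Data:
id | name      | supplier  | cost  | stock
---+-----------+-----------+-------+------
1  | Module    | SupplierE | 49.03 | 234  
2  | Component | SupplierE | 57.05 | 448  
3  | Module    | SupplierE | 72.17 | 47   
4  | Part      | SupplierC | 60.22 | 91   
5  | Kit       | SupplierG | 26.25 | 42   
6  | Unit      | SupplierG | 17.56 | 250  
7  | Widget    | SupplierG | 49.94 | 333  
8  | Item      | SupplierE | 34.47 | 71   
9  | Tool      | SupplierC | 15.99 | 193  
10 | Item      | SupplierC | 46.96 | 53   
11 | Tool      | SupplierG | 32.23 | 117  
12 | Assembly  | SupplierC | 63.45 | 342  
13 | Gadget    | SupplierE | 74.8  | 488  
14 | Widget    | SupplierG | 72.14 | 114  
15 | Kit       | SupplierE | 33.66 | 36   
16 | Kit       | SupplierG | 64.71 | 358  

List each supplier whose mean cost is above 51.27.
SELECT supplier, AVG(cost)
FROM products
GROUP BY supplier
HAVING AVG(cost) > 51.27

Result:
  SupplierE: avg=53.53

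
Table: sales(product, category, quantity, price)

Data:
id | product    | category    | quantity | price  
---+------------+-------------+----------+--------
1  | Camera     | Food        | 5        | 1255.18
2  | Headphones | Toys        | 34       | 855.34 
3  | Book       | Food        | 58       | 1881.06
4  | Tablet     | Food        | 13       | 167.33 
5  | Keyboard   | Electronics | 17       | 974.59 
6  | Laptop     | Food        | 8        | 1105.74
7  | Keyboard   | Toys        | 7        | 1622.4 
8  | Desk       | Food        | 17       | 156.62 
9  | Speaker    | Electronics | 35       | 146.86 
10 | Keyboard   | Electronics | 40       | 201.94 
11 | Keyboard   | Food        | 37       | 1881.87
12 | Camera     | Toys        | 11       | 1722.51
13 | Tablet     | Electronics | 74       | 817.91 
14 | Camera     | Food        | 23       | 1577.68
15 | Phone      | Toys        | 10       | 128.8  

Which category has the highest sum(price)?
SELECT category, SUM(price) as val
FROM sales
GROUP BY category
ORDER BY val DESC
LIMIT 1

Result: Food with sum(price) = 8025.48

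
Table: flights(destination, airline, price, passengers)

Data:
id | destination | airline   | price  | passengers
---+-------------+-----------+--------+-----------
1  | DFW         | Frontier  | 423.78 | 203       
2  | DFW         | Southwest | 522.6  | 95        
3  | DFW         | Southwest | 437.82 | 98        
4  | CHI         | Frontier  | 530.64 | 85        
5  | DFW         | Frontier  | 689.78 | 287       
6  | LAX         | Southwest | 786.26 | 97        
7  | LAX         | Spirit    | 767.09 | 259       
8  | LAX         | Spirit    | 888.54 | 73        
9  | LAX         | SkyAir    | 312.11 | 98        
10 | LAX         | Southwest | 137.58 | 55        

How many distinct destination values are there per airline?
SELECT airline, COUNT(DISTINCT destination)
FROM flights
GROUP BY airline

Result:
  Frontier: 2 distinct
  SkyAir: 1 distinct
  Southwest: 2 distinct
  Spirit: 1 distinct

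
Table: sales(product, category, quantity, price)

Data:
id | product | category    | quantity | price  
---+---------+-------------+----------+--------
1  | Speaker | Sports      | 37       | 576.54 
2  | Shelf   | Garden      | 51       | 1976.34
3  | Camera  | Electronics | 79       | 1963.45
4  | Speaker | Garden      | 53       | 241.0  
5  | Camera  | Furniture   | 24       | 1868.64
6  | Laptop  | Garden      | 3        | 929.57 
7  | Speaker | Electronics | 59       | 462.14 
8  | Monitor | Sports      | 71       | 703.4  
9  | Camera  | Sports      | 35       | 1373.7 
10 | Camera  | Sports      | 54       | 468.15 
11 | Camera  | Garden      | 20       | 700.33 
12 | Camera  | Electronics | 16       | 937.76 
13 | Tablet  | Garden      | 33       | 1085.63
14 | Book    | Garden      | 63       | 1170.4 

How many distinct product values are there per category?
SELECT category, COUNT(DISTINCT product)
FROM sales
GROUP BY category

Result:
  Electronics: 2 distinct
  Furniture: 1 distinct
  Garden: 6 distinct
  Sports: 3 distinct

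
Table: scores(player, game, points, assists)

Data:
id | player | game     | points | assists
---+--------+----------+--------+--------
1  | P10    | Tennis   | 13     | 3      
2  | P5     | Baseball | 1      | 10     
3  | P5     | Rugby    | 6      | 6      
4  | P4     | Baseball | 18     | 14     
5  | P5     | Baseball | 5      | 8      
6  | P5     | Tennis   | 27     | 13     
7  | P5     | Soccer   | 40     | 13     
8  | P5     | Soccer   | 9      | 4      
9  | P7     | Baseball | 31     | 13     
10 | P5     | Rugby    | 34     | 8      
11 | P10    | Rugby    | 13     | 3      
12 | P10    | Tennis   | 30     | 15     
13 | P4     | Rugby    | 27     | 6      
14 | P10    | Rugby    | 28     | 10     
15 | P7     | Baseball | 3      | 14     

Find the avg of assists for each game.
SELECT game, AVG(assists) as result
FROM scores
GROUP BY game

Result:
  Baseball: 11.80
  Rugby: 6.60
  Soccer: 8.50
  Tennis: 10.33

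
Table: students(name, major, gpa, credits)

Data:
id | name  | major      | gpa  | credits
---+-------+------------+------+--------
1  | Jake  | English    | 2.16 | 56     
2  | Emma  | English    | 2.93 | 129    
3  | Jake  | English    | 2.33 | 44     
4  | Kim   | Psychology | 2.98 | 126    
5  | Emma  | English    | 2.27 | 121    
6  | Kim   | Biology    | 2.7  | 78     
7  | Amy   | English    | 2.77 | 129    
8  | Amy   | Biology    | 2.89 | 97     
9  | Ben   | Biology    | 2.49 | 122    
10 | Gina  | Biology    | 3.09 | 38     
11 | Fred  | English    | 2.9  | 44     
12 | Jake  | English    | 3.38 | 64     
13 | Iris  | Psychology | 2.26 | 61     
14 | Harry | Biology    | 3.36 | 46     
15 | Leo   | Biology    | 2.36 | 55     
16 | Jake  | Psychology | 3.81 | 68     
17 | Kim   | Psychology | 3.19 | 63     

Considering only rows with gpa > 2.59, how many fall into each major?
SELECT major, COUNT(*)
FROM students
WHERE gpa > 2.59
GROUP BY major

Note: WHERE filters rows before grouping.

Result:
  Biology: 4
  English: 4
  Psychology: 3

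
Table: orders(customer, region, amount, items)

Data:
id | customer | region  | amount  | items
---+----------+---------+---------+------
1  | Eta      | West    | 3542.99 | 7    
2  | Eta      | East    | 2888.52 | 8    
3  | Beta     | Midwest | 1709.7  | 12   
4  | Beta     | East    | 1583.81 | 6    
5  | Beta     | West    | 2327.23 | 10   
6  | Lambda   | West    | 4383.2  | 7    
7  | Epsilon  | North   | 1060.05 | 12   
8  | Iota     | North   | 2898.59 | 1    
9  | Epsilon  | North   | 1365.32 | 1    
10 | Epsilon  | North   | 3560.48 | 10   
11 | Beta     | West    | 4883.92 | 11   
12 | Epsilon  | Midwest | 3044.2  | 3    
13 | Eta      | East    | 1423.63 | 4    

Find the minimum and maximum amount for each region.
SELECT region, MIN(amount), MAX(amount)
FROM orders
GROUP BY region

Result:
  East: min=1423.63, max=2888.52
  Midwest: min=1709.70, max=3044.20
  North: min=1060.05, max=3560.48
  West: min=2327.23, max=4883.92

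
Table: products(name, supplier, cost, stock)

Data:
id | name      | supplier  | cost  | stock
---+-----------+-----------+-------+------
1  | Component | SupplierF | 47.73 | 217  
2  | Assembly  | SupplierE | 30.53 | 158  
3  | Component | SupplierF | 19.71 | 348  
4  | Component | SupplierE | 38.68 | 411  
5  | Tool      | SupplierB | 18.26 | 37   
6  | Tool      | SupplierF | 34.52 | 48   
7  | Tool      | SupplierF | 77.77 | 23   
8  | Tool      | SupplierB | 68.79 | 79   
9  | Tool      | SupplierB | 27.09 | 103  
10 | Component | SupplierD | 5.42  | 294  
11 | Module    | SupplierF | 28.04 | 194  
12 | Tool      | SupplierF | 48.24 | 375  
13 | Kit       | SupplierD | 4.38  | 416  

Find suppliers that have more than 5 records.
SELECT supplier, COUNT(*) as cnt
FROM products
GROUP BY supplier
HAVING COUNT(*) > 5

Result:
  SupplierF: 6

Note: HAVING filters groups after aggregation, WHERE filters rows before.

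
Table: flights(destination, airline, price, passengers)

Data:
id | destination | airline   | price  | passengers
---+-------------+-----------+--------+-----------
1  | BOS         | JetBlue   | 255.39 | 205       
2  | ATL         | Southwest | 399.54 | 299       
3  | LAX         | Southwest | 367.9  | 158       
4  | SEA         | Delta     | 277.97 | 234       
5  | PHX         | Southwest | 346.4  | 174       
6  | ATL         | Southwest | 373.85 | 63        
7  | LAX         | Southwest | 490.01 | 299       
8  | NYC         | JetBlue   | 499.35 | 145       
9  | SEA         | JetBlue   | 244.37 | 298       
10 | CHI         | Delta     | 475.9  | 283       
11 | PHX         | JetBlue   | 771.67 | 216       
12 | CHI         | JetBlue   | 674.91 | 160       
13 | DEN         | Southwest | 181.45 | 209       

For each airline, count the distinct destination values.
SELECT airline, COUNT(DISTINCT destination)
FROM flights
GROUP BY airline

Result:
  Delta: 2 distinct
  JetBlue: 5 distinct
  Southwest: 4 distinct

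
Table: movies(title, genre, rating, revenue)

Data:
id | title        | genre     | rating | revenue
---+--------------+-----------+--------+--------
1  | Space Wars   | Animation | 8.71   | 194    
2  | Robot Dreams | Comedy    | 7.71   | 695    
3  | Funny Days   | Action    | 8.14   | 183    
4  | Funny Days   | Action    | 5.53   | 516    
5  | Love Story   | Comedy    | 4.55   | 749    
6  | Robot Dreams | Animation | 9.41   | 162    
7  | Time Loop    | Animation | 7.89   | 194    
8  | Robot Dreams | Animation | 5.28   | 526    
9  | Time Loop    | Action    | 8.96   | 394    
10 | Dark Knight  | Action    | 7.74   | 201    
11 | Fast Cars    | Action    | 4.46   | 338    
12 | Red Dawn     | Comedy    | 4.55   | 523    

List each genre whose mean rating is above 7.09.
SELECT genre, AVG(rating)
FROM movies
GROUP BY genre
HAVING AVG(rating) > 7.09

Result:
  Animation: avg=7.82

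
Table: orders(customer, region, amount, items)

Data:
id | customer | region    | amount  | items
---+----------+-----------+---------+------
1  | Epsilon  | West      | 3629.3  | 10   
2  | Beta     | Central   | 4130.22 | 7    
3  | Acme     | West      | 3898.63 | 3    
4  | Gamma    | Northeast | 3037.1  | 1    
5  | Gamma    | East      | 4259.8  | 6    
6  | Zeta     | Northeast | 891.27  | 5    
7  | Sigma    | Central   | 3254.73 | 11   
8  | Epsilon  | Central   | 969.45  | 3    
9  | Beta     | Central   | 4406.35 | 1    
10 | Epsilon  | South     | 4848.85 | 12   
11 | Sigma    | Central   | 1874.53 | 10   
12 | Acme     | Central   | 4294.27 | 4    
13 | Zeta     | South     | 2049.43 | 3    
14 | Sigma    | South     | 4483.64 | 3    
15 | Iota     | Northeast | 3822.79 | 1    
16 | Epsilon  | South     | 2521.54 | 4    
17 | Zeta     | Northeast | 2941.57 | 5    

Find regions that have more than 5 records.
SELECT region, COUNT(*) as cnt
FROM orders
GROUP BY region
HAVING COUNT(*) > 5

Result:
  Central: 6

Note: HAVING filters groups after aggregation, WHERE filters rows before.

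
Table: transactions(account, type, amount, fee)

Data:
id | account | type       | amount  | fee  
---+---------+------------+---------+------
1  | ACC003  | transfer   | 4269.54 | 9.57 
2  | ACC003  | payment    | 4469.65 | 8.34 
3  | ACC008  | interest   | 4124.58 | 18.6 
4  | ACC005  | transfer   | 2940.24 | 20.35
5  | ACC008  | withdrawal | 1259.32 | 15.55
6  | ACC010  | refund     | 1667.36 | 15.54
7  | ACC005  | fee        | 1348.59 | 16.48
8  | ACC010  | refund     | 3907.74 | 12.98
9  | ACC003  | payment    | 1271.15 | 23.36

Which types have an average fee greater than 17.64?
SELECT type, AVG(fee)
FROM transactions
GROUP BY type
HAVING AVG(fee) > 17.64

Result:
  interest: avg=18.60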